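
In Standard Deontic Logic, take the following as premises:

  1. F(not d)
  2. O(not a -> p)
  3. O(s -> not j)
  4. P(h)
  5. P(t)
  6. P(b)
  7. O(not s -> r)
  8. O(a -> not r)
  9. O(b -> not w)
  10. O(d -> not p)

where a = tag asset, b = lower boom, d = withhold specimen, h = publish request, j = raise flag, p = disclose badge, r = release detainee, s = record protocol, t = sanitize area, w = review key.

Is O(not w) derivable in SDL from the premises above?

No

Premise 9 is O(b -> not w), but O(b) is not derivable from the premises (the permission P(b) asserts only not O(not b), not O(b)), so it does not yield O(not w).
No other premise forces O(not w). An ideal world satisfying every premise can still have not w false, so O(not w) is not derivable.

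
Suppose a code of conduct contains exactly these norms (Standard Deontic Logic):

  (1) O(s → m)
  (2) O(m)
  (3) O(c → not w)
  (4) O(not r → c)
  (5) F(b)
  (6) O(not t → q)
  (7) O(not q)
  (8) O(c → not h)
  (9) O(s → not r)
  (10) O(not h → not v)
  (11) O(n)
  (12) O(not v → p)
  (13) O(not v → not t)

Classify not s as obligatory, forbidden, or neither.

Obligatory

From premise 7 we have O(not q).
Premise 6, O(not t → q), contraposes to O(not q → t); with O(not q) we get O(t).
Premise 13 is O(not v → not t); contrapositively O(t → v). Since O(t) holds, K gives O(v).
Premise 10 is O(not h → not v); contrapositively O(v → h). Since O(v) holds, K gives O(h).
The contrapositive of premise 8 (O(c → not h)) is O(h → not c), and O(h) is already established, so O(not c).
The contrapositive of premise 4 (O(not r → c)) is O(not c → r), and O(not c) is already established, so O(r).
The contrapositive of premise 9 (O(s → not r)) is O(r → not s), and O(r) is already established, so O(not s).
Premises 1, 2, 3, 5, 11, 12 do not contribute to this derivation.
Hence not s is obligatory.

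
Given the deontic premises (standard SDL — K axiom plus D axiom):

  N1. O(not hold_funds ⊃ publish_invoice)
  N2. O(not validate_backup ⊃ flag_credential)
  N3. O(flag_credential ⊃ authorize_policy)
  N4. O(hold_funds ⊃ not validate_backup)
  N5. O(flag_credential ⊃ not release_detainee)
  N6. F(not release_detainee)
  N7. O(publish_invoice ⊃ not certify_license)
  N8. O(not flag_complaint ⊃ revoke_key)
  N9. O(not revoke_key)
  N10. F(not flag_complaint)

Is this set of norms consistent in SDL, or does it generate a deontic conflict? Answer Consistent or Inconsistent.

Premise 8 is O(not flag_complaint ⊃ revoke_key), but O(not flag_complaint) is not derivable from the premises, so it does not yield O(revoke_key).
So O(revoke_key) is not derivable, and the apparent clash with O(not revoke_key) does not arise.
A world satisfying every obligation exists (e.g. authorize_policy=false, certify_license=false, flag_complaint=true, flag_credential=false, hold_funds=false, publish_invoice=true, release_detainee=true, revoke_key=false, validate_backup=true); no atom is both obligatory and forbidden, so the set is consistent.

Consistent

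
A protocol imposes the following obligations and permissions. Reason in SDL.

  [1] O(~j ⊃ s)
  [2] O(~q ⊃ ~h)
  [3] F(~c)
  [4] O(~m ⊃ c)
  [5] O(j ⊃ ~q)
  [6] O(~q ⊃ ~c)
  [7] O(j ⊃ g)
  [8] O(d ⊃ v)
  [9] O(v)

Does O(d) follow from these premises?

Premise 8 is O(d ⊃ v); even if O(v) held, inferring O(d) would be affirming the consequent — invalid.
No other premise forces O(d). An ideal world satisfying every premise can still have d false, so O(d) is not derivable.

No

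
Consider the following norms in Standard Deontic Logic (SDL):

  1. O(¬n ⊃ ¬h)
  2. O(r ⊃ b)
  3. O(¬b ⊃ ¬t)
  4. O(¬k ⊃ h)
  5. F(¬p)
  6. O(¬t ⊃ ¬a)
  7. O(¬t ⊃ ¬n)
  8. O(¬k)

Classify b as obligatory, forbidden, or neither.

Obligatory

Premise 8 states O(¬k) outright.
From O(¬k) and premise 4, O(¬k ⊃ h), we obtain O(h).
Premise 1 is O(¬n ⊃ ¬h); contrapositively O(h ⊃ n). Since O(h) holds, K gives O(n).
Premise 7 is O(¬t ⊃ ¬n); contrapositively O(n ⊃ t). Since O(n) holds, K gives O(t).
Premise 3 is O(¬b ⊃ ¬t); contrapositively O(t ⊃ b). Since O(t) holds, K gives O(b).
Premises 2, 5, 6 do not contribute to this derivation.
Hence b is obligatory.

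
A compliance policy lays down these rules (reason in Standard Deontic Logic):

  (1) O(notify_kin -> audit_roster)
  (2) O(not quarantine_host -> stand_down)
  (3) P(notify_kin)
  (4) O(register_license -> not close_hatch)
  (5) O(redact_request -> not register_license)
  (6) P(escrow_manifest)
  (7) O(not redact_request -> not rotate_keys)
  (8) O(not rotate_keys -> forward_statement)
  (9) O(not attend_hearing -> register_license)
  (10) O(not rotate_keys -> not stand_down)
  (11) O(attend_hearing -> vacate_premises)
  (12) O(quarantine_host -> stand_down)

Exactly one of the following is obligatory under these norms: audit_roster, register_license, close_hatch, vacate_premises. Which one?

vacate_premises

Premises 2 and 12 are O(not quarantine_host -> stand_down) and O(quarantine_host -> stand_down); every ideal world satisfies not quarantine_host or quarantine_host, so in either case stand_down holds — hence O(stand_down).
Premise 10, O(not rotate_keys -> not stand_down), contraposes to O(stand_down -> rotate_keys); with O(stand_down) we get O(rotate_keys).
The contrapositive of premise 7 (O(not redact_request -> not rotate_keys)) is O(rotate_keys -> redact_request), and O(rotate_keys) is already established, so O(redact_request).
Applying K to premise 5 (O(redact_request -> not register_license)) and O(redact_request) yields O(not register_license).
The contrapositive of premise 9 (O(not attend_hearing -> register_license)) is O(not register_license -> attend_hearing), and O(not register_license) is already established, so O(attend_hearing).
With premise 11, O(attend_hearing -> vacate_premises), the K-axiom yields O(vacate_premises).
So O(vacate_premises) holds — vacate_premises is obligatory. None of the other listed options is made obligatory by any chain of premises.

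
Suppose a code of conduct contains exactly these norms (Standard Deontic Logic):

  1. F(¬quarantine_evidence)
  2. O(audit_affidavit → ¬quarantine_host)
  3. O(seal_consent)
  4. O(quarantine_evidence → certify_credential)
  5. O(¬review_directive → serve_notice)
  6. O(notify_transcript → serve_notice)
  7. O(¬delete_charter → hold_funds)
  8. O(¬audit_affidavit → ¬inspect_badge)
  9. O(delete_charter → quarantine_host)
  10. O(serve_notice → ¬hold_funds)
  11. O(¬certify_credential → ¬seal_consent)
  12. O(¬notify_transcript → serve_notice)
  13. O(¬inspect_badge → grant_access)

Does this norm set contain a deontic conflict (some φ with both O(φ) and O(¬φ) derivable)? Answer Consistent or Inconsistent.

Consistent

Premise 11 is O(¬certify_credential → ¬seal_consent), but O(¬certify_credential) is not derivable from the premises, so it does not yield O(¬seal_consent).
So O(¬seal_consent) is not derivable, and the apparent clash with O(seal_consent) does not arise.
A world satisfying every obligation exists (e.g. audit_affidavit=false, certify_credential=true, delete_charter=true, grant_access=true, hold_funds=false, inspect_badge=false, notify_transcript=false, quarantine_evidence=true, quarantine_host=true, review_directive=false, seal_consent=true, serve_notice=true); no atom is both obligatory and forbidden, so the set is consistent.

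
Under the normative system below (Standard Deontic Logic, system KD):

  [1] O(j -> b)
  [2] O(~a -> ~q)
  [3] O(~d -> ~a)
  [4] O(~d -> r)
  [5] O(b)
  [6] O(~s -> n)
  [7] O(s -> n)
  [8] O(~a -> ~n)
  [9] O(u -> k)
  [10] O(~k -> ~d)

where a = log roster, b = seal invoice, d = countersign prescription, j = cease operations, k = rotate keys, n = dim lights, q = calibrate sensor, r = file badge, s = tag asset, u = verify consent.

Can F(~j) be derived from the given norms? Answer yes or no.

No

Premise 1 is O(j -> b); even if O(b) held, inferring O(j) would be affirming the consequent — invalid.
No other premise forces O(j). An ideal world satisfying every premise can still have ~j true, so F(~j) is not derivable.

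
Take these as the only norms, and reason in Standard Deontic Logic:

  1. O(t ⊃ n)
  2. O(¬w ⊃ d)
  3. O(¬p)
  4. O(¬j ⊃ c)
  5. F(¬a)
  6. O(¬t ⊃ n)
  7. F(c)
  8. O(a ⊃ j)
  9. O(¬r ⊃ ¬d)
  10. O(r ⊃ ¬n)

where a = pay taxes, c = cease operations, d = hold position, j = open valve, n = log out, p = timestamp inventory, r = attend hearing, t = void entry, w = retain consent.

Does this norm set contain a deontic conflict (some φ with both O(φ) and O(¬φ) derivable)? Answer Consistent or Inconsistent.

Premise 4 is O(¬j ⊃ c), but O(¬j) is not derivable from the premises, so it does not yield O(c).
So O(c) is not derivable, and the apparent clash with O(¬c) does not arise.
A world satisfying every obligation exists (e.g. a=true, c=false, d=false, j=true, n=true, p=false, r=false, t=false, w=true); no atom is both obligatory and forbidden, so the set is consistent.

Consistent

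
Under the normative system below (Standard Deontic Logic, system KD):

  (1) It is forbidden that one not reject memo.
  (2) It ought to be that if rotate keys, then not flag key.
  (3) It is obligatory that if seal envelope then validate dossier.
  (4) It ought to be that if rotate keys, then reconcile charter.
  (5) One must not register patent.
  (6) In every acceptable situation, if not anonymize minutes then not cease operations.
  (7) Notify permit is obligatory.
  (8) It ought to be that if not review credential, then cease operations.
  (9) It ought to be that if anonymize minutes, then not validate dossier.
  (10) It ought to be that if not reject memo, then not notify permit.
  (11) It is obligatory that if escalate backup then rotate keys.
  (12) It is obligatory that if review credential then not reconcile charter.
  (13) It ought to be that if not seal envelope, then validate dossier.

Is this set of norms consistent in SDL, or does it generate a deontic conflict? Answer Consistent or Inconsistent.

Consistent

Premise 10 is O(¬reject_memo → ¬notify_permit), but O(¬reject_memo) is not derivable from the premises, so it does not yield O(¬notify_permit).
So O(¬notify_permit) is not derivable, and the apparent clash with O(notify_permit) does not arise.
A world satisfying every obligation exists (e.g. anonymize_minutes=false, cease_operations=false, escalate_backup=false, flag_key=false, notify_permit=true, reconcile_charter=false, register_patent=false, reject_memo=true, review_credential=true, rotate_keys=false, seal_envelope=false, validate_dossier=true); no atom is both obligatory and forbidden, so the set is consistent.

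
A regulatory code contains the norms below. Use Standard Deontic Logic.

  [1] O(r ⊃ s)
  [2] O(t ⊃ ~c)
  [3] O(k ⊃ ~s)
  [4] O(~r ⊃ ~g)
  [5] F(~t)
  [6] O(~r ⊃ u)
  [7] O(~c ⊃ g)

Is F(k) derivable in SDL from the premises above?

Yes

Premise 5, F(~t), is equivalent to O(t).
Premise 2 is O(t ⊃ ~c); since O(t), deontic closure gives O(~c).
Applying K to premise 7 (O(~c ⊃ g)) and O(~c) yields O(g).
Premise 4, O(~r ⊃ ~g), contraposes to O(g ⊃ r); with O(g) we get O(r).
Premise 1 is O(r ⊃ s); since O(r), deontic closure gives O(s).
Premise 3 is O(k ⊃ ~s); contrapositively O(s ⊃ ~k). Since O(s) holds, K gives O(~k).
Premise 6 does not contribute to this derivation.
So O(~k) holds, i.e. F(k). The claim follows.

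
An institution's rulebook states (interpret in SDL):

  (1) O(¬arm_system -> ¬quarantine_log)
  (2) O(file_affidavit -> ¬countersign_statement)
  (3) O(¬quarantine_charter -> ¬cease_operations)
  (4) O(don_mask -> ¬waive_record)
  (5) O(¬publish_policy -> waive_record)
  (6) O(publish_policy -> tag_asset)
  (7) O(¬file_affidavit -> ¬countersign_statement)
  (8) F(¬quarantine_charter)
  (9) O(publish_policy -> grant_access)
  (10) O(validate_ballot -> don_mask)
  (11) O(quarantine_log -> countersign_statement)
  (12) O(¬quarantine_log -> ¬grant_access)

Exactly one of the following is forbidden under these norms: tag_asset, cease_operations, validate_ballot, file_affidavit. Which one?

validate_ballot

Premises 7 and 2 cover both cases: O(¬file_affidavit -> ¬countersign_statement) and O(file_affidavit -> ¬countersign_statement). Since ¬file_affidavit ∨ file_affidavit is a tautology, O(¬countersign_statement) follows.
Premise 11, O(quarantine_log -> countersign_statement), contraposes to O(¬countersign_statement -> ¬quarantine_log); with O(¬countersign_statement) we get O(¬quarantine_log).
From O(¬quarantine_log) and premise 12, O(¬quarantine_log -> ¬grant_access), we obtain O(¬grant_access).
Premise 9 is O(publish_policy -> grant_access); contrapositively O(¬grant_access -> ¬publish_policy). Since O(¬grant_access) holds, K gives O(¬publish_policy).
Premise 5 is O(¬publish_policy -> waive_record); since O(¬publish_policy), deontic closure gives O(waive_record).
The contrapositive of premise 4 (O(don_mask -> ¬waive_record)) is O(waive_record -> ¬don_mask), and O(waive_record) is already established, so O(¬don_mask).
The contrapositive of premise 10 (O(validate_ballot -> don_mask)) is O(¬don_mask -> ¬validate_ballot), and O(¬don_mask) is already established, so O(¬validate_ballot).
So O(¬validate_ballot) holds, i.e. validate_ballot is forbidden. None of the other listed options is forbidden under the premises.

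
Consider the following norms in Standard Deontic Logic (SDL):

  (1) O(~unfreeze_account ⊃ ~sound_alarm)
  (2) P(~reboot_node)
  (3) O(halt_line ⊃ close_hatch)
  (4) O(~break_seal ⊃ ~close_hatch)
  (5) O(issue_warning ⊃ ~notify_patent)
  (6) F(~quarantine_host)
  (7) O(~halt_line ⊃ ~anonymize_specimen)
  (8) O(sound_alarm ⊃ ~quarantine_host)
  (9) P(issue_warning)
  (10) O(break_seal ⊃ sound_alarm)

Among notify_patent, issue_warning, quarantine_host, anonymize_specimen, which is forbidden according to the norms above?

anonymize_specimen

Premise 6 is F(~quarantine_host), i.e. O(quarantine_host).
Premise 8, O(sound_alarm ⊃ ~quarantine_host), contraposes to O(quarantine_host ⊃ ~sound_alarm); with O(quarantine_host) we get O(~sound_alarm).
Premise 10 is O(break_seal ⊃ sound_alarm); contrapositively O(~sound_alarm ⊃ ~break_seal). Since O(~sound_alarm) holds, K gives O(~break_seal).
Premise 4 is O(~break_seal ⊃ ~close_hatch); since O(~break_seal), deontic closure gives O(~close_hatch).
The contrapositive of premise 3 (O(halt_line ⊃ close_hatch)) is O(~close_hatch ⊃ ~halt_line), and O(~close_hatch) is already established, so O(~halt_line).
Premise 7 is O(~halt_line ⊃ ~anonymize_specimen); since O(~halt_line), deontic closure gives O(~anonymize_specimen).
So O(~anonymize_specimen) holds, i.e. anonymize_specimen is forbidden. None of the other listed options is forbidden under the premises.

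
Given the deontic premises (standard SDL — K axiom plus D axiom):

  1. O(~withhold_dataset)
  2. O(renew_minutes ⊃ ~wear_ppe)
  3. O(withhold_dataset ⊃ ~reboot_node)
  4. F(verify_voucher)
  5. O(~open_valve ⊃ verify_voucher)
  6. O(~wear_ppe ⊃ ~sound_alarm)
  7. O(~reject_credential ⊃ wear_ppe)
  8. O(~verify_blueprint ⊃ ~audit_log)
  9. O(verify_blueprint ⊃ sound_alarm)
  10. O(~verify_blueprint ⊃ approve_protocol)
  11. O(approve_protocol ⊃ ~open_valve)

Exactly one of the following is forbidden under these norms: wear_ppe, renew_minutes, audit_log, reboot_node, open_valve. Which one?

renew_minutes

Premise 4, F(verify_voucher), is equivalent to O(~verify_voucher).
Premise 5, O(~open_valve ⊃ verify_voucher), contraposes to O(~verify_voucher ⊃ open_valve); with O(~verify_voucher) we get O(open_valve).
Premise 11, O(approve_protocol ⊃ ~open_valve), contraposes to O(open_valve ⊃ ~approve_protocol); with O(open_valve) we get O(~approve_protocol).
Premise 10, O(~verify_blueprint ⊃ approve_protocol), contraposes to O(~approve_protocol ⊃ verify_blueprint); with O(~approve_protocol) we get O(verify_blueprint).
With premise 9, O(verify_blueprint ⊃ sound_alarm), the K-axiom yields O(sound_alarm).
Premise 6, O(~wear_ppe ⊃ ~sound_alarm), contraposes to O(sound_alarm ⊃ wear_ppe); with O(sound_alarm) we get O(wear_ppe).
Premise 2, O(renew_minutes ⊃ ~wear_ppe), contraposes to O(wear_ppe ⊃ ~renew_minutes); with O(wear_ppe) we get O(~renew_minutes).
So O(~renew_minutes) holds, i.e. renew_minutes is forbidden. None of the other listed options is forbidden under the premises.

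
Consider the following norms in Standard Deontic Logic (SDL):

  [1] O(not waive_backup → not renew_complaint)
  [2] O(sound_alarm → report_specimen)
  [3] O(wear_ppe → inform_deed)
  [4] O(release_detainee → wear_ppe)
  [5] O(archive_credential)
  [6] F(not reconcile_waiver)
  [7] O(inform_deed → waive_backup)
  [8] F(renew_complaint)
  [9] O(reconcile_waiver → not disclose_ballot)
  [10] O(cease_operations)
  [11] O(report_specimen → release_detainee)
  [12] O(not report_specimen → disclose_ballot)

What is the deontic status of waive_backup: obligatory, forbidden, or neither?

Premise 6 is F(not reconcile_waiver), i.e. O(reconcile_waiver).
Premise 9 is O(reconcile_waiver → not disclose_ballot); since O(reconcile_waiver), deontic closure gives O(not disclose_ballot).
Premise 12 is O(not report_specimen → disclose_ballot); contrapositively O(not disclose_ballot → report_specimen). Since O(not disclose_ballot) holds, K gives O(report_specimen).
Applying K to premise 11 (O(report_specimen → release_detainee)) and O(report_specimen) yields O(release_detainee).
With premise 4, O(release_detainee → wear_ppe), the K-axiom yields O(wear_ppe).
From O(wear_ppe) and premise 3, O(wear_ppe → inform_deed), we obtain O(inform_deed).
From O(inform_deed) and premise 7, O(inform_deed → waive_backup), we obtain O(waive_backup).
Premises 1, 2, 5, 8, 10 do not contribute to this derivation.
Hence waive_backup is obligatory.

Obligatory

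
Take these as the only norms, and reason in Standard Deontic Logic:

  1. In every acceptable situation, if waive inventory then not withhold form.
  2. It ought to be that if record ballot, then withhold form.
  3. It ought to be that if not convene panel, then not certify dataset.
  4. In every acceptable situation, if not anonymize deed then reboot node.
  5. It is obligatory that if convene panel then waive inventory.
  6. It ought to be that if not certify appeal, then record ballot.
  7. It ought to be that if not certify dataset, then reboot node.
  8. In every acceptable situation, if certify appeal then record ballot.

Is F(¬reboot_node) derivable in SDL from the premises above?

By case analysis on certify_appeal: premise 8 gives O(certify_appeal → record_ballot) and premise 6 gives O(¬certify_appeal → record_ballot), so O(record_ballot) either way.
From O(record_ballot) and premise 2, O(record_ballot → withhold_form), we obtain O(withhold_form).
The contrapositive of premise 1 (O(waive_inventory → ¬withhold_form)) is O(withhold_form → ¬waive_inventory), and O(withhold_form) is already established, so O(¬waive_inventory).
Premise 5, O(convene_panel → waive_inventory), contraposes to O(¬waive_inventory → ¬convene_panel); with O(¬waive_inventory) we get O(¬convene_panel).
Premise 3 is O(¬convene_panel → ¬certify_dataset); since O(¬convene_panel), deontic closure gives O(¬certify_dataset).
From O(¬certify_dataset) and premise 7, O(¬certify_dataset → reboot_node), we obtain O(reboot_node).
Premise 4 does not contribute to this derivation.
So O(reboot_node) holds, i.e. F(¬reboot_node). The claim follows.

Yes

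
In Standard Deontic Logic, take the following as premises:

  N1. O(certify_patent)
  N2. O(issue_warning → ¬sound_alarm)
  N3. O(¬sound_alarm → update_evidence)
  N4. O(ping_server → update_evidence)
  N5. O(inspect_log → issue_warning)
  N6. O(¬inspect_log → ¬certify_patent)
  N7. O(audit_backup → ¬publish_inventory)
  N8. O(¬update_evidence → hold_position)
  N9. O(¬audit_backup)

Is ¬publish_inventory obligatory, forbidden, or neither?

Neither

Premise 7 is O(audit_backup → ¬publish_inventory), but O(audit_backup) is not derivable from the premises, so it does not yield O(¬publish_inventory).
No premise or chain of K-axiom applications forces O(¬publish_inventory), and none forces O(publish_inventory). So ¬publish_inventory is neither obligatory nor forbidden under these norms.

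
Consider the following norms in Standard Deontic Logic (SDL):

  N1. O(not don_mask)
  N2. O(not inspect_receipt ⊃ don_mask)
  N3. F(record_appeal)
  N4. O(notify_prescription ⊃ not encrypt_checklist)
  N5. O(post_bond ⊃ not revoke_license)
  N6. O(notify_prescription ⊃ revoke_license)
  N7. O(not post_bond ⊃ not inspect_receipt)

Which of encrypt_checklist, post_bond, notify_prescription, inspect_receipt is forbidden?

From premise 1 we have O(not don_mask).
Premise 2, O(not inspect_receipt ⊃ don_mask), contraposes to O(not don_mask ⊃ inspect_receipt); with O(not don_mask) we get O(inspect_receipt).
Premise 7 is O(not post_bond ⊃ not inspect_receipt); contrapositively O(inspect_receipt ⊃ post_bond). Since O(inspect_receipt) holds, K gives O(post_bond).
Premise 5 is O(post_bond ⊃ not revoke_license); since O(post_bond), deontic closure gives O(not revoke_license).
Premise 6 is O(notify_prescription ⊃ revoke_license); contrapositively O(not revoke_license ⊃ not notify_prescription). Since O(not revoke_license) holds, K gives O(not notify_prescription).
So O(not notify_prescription) holds, i.e. notify_prescription is forbidden. None of the other listed options is forbidden under the premises.

notify_prescription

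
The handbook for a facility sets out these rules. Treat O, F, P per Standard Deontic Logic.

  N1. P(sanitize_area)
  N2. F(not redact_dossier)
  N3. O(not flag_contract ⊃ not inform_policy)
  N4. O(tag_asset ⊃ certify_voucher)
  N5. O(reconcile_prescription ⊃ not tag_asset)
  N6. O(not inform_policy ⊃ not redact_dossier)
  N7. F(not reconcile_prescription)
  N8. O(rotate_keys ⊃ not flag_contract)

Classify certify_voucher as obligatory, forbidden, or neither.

Premise 4 is O(tag_asset ⊃ certify_voucher), but O(tag_asset) is not derivable from the premises, so it does not yield O(certify_voucher).
No premise or chain of K-axiom applications forces O(certify_voucher), and none forces O(not certify_voucher). So certify_voucher is neither obligatory nor forbidden under these norms.

Neither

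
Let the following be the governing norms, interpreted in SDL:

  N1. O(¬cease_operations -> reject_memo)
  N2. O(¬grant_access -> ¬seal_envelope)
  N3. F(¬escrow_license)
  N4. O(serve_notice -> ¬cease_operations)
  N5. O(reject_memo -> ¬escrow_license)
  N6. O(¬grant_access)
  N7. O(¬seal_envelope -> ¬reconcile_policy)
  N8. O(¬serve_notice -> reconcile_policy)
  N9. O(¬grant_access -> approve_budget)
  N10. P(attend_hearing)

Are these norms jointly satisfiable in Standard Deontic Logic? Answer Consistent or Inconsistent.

Inconsistent

Premise 3, F(¬escrow_license), is equivalent to O(escrow_license).
The contrapositive of premise 5 (O(reject_memo -> ¬escrow_license)) is O(escrow_license -> ¬reject_memo), and O(escrow_license) is already established, so O(¬reject_memo).
The contrapositive of premise 1 (O(¬cease_operations -> reject_memo)) is O(¬reject_memo -> cease_operations), and O(¬reject_memo) is already established, so O(cease_operations).
Premise 4, O(serve_notice -> ¬cease_operations), contraposes to O(cease_operations -> ¬serve_notice); with O(cease_operations) we get O(¬serve_notice).
Premise 8 is O(¬serve_notice -> reconcile_policy); since O(¬serve_notice), deontic closure gives O(reconcile_policy).
The contrapositive of premise 7 (O(¬seal_envelope -> ¬reconcile_policy)) is O(reconcile_policy -> seal_envelope), and O(reconcile_policy) is already established, so O(seal_envelope).
The contrapositive of premise 2 (O(¬grant_access -> ¬seal_envelope)) is O(seal_envelope -> grant_access), and O(seal_envelope) is already established, so O(grant_access).
Yet premise 6 states O(¬grant_access).
We now have both O(grant_access) and O(¬grant_access) — grant_access is simultaneously obligatory and forbidden, violating the D-axiom.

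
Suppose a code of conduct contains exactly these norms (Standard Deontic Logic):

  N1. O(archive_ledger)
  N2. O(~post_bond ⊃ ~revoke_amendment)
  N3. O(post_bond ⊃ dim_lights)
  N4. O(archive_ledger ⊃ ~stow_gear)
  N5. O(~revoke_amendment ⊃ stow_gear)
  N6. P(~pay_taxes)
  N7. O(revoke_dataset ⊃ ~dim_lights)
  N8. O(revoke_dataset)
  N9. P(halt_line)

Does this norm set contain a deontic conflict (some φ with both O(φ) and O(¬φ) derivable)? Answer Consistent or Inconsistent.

Inconsistent

Premise 1 states O(archive_ledger) outright.
Premise 4 is O(archive_ledger ⊃ ~stow_gear); since O(archive_ledger), deontic closure gives O(~stow_gear).
The contrapositive of premise 5 (O(~revoke_amendment ⊃ stow_gear)) is O(~stow_gear ⊃ revoke_amendment), and O(~stow_gear) is already established, so O(revoke_amendment).
Premise 2 is O(~post_bond ⊃ ~revoke_amendment); contrapositively O(revoke_amendment ⊃ post_bond). Since O(revoke_amendment) holds, K gives O(post_bond).
Premise 3 is O(post_bond ⊃ dim_lights); since O(post_bond), deontic closure gives O(dim_lights).
Premise 7, O(revoke_dataset ⊃ ~dim_lights), contraposes to O(dim_lights ⊃ ~revoke_dataset); with O(dim_lights) we get O(~revoke_dataset).
However, premise 8 gives O(revoke_dataset).
We now have both O(~revoke_dataset) and O(revoke_dataset) — revoke_dataset is simultaneously obligatory and forbidden, violating the D-axiom.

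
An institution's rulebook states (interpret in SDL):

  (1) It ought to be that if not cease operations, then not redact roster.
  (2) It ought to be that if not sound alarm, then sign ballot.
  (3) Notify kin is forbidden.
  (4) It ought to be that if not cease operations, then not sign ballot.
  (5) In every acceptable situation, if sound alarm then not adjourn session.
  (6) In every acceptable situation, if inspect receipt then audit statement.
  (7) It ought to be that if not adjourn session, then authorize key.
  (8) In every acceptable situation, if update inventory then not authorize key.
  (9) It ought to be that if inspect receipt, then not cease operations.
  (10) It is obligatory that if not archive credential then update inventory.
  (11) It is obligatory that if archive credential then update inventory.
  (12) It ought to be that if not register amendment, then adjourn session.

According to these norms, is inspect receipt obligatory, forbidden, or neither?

Premises 11 and 10 are O(archive_credential → update_inventory) and O(¬archive_credential → update_inventory); every ideal world satisfies archive_credential or ¬archive_credential, so in either case update_inventory holds — hence O(update_inventory).
Applying K to premise 8 (O(update_inventory → ¬authorize_key)) and O(update_inventory) yields O(¬authorize_key).
The contrapositive of premise 7 (O(¬adjourn_session → authorize_key)) is O(¬authorize_key → adjourn_session), and O(¬authorize_key) is already established, so O(adjourn_session).
Premise 5, O(sound_alarm → ¬adjourn_session), contraposes to O(adjourn_session → ¬sound_alarm); with O(adjourn_session) we get O(¬sound_alarm).
Applying K to premise 2 (O(¬sound_alarm → sign_ballot)) and O(¬sound_alarm) yields O(sign_ballot).
The contrapositive of premise 4 (O(¬cease_operations → ¬sign_ballot)) is O(sign_ballot → cease_operations), and O(sign_ballot) is already established, so O(cease_operations).
The contrapositive of premise 9 (O(inspect_receipt → ¬cease_operations)) is O(cease_operations → ¬inspect_receipt), and O(cease_operations) is already established, so O(¬inspect_receipt).
Premises 1, 3, 6, 12 do not contribute to this derivation.
Thus O(¬inspect_receipt), which is F(inspect_receipt): inspect_receipt is forbidden.

Forbidden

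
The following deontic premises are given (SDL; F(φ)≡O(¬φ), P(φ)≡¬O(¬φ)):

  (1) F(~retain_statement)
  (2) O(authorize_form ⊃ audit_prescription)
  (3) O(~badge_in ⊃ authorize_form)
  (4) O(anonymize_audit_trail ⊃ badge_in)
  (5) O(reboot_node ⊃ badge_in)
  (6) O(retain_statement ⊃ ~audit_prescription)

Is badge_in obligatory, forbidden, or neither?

Obligatory

Premise 1, F(~retain_statement), is equivalent to O(retain_statement).
With premise 6, O(retain_statement ⊃ ~audit_prescription), the K-axiom yields O(~audit_prescription).
Premise 2, O(authorize_form ⊃ audit_prescription), contraposes to O(~audit_prescription ⊃ ~authorize_form); with O(~audit_prescription) we get O(~authorize_form).
Premise 3, O(~badge_in ⊃ authorize_form), contraposes to O(~authorize_form ⊃ badge_in); with O(~authorize_form) we get O(badge_in).
Premises 4, 5 do not contribute to this derivation.
Hence badge_in is obligatory.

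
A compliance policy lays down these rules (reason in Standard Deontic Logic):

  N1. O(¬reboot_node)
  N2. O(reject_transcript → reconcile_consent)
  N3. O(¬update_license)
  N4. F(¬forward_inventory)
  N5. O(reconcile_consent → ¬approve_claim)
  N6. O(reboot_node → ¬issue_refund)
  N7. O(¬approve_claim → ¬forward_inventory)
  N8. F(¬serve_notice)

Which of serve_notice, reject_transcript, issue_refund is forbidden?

Premise 4 is F(¬forward_inventory), i.e. O(forward_inventory).
The contrapositive of premise 7 (O(¬approve_claim → ¬forward_inventory)) is O(forward_inventory → approve_claim), and O(forward_inventory) is already established, so O(approve_claim).
Premise 5 is O(reconcile_consent → ¬approve_claim); contrapositively O(approve_claim → ¬reconcile_consent). Since O(approve_claim) holds, K gives O(¬reconcile_consent).
Premise 2, O(reject_transcript → reconcile_consent), contraposes to O(¬reconcile_consent → ¬reject_transcript); with O(¬reconcile_consent) we get O(¬reject_transcript).
So O(¬reject_transcript) holds, i.e. reject_transcript is forbidden. None of the other listed options is forbidden under the premises.

reject_transcript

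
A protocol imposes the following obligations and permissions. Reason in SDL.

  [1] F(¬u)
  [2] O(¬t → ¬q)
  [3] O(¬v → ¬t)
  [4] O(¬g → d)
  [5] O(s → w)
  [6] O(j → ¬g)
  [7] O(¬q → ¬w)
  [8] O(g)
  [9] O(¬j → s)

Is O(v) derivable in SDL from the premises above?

From premise 8 we have O(g).
The contrapositive of premise 6 (O(j → ¬g)) is O(g → ¬j), and O(g) is already established, so O(¬j).
Premise 9 is O(¬j → s); since O(¬j), deontic closure gives O(s).
With premise 5, O(s → w), the K-axiom yields O(w).
The contrapositive of premise 7 (O(¬q → ¬w)) is O(w → q), and O(w) is already established, so O(q).
Premise 2, O(¬t → ¬q), contraposes to O(q → t); with O(q) we get O(t).
Premise 3, O(¬v → ¬t), contraposes to O(t → v); with O(t) we get O(v).
Premises 1, 4 do not contribute to this derivation.
So O(v) follows.

Yes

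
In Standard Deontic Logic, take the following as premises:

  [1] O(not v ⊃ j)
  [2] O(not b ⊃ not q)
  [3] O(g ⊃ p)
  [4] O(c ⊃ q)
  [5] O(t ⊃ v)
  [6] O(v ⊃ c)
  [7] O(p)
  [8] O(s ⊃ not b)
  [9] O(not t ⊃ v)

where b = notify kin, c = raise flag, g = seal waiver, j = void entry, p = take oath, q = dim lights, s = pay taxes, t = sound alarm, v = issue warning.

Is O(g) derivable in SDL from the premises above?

Premise 3 is O(g ⊃ p); even if O(p) held, inferring O(g) would be affirming the consequent — invalid.
No other premise forces O(g). An ideal world satisfying every premise can still have g false, so O(g) is not derivable.

No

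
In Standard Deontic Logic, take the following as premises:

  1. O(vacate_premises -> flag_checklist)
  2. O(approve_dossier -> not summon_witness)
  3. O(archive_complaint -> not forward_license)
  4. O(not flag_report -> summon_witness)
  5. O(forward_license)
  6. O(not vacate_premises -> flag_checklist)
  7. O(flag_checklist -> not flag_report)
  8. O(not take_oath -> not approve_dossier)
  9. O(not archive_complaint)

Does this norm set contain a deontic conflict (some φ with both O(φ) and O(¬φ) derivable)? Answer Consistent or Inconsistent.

Consistent

Premise 3 is O(archive_complaint -> not forward_license), but O(archive_complaint) is not derivable from the premises, so it does not yield O(not forward_license).
So O(not forward_license) is not derivable, and the apparent clash with O(forward_license) does not arise.
A world satisfying every obligation exists (e.g. approve_dossier=false, archive_complaint=false, flag_checklist=true, flag_report=false, forward_license=true, summon_witness=true, take_oath=false, vacate_premises=false); no atom is both obligatory and forbidden, so the set is consistent.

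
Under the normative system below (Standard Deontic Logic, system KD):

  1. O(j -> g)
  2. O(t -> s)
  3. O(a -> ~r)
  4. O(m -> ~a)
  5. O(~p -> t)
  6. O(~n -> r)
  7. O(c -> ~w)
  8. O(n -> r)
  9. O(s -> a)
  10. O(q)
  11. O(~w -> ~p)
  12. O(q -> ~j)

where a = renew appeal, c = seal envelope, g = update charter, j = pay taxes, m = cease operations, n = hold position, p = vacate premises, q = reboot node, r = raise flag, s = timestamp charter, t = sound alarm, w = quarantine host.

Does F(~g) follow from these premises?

Premise 1 is O(j -> g), but O(j) is not derivable from the premises, so it does not yield O(g).
No other premise forces O(g). An ideal world satisfying every premise can still have ~g true, so F(~g) is not derivable.

No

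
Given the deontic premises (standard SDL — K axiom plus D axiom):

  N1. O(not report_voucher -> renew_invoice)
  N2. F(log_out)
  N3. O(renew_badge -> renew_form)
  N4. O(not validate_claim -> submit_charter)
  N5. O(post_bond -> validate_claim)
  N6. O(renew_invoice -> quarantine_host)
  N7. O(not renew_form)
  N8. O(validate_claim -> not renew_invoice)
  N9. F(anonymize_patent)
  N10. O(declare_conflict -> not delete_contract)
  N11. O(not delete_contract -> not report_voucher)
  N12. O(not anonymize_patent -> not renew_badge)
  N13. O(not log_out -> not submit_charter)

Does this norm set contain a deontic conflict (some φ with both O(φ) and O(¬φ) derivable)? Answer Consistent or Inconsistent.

Consistent

Premise 3 is O(renew_badge -> renew_form), but O(renew_badge) is not derivable from the premises, so it does not yield O(renew_form).
So O(renew_form) is not derivable, and the apparent clash with O(not renew_form) does not arise.
A world satisfying every obligation exists (e.g. anonymize_patent=false, declare_conflict=false, delete_contract=true, log_out=false, post_bond=false, quarantine_host=false, renew_badge=false, renew_form=false, renew_invoice=false, report_voucher=true, submit_charter=false, validate_claim=true); no atom is both obligatory and forbidden, so the set is consistent.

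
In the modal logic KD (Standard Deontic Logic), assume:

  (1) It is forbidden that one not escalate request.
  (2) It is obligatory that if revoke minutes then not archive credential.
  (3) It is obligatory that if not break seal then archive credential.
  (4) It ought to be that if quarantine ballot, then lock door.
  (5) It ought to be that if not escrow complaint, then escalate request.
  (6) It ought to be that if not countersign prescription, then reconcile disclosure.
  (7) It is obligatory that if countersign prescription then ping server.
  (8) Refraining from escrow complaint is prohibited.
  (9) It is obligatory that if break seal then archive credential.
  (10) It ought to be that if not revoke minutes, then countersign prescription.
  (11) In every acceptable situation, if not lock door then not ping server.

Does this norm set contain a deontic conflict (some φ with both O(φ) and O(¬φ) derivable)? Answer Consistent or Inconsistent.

Consistent

Premise 5 is O(¬escrow_complaint → escalate_request); even if O(escalate_request) held, inferring O(¬escrow_complaint) would be affirming the consequent — invalid.
So O(¬escrow_complaint) is not derivable, and the apparent clash with O(escrow_complaint) does not arise.
A world satisfying every obligation exists (e.g. archive_credential=true, break_seal=false, countersign_prescription=true, escalate_request=true, escrow_complaint=true, lock_door=true, ping_server=true, quarantine_ballot=false, reconcile_disclosure=false, revoke_minutes=false); no atom is both obligatory and forbidden, so the set is consistent.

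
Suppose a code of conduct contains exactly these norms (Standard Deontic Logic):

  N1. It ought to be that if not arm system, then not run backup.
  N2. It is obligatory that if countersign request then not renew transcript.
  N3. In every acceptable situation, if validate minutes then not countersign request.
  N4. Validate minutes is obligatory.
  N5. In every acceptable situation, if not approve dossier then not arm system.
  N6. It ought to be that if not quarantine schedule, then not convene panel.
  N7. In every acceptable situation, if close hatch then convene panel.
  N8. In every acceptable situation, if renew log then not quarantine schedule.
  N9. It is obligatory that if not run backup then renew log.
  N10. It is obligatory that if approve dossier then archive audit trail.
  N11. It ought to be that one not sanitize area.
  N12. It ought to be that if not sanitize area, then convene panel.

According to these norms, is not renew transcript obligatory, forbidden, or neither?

Neither

Premise 2 is O(countersign_request → ¬renew_transcript), but O(countersign_request) is not derivable from the premises, so it does not yield O(¬renew_transcript).
No premise or chain of K-axiom applications forces O(¬renew_transcript), and none forces O(renew_transcript). So ¬renew_transcript is neither obligatory nor forbidden under these norms.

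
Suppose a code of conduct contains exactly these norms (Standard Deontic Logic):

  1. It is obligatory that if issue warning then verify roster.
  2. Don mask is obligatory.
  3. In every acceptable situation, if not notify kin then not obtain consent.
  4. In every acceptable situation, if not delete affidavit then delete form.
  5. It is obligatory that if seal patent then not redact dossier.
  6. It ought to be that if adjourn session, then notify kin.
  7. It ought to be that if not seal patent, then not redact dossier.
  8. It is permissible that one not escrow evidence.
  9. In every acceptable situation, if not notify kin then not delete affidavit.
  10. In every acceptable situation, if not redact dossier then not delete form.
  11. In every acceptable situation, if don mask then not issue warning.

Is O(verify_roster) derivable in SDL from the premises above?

Premise 1 is O(issue_warning → verify_roster), but O(issue_warning) is not derivable from the premises, so it does not yield O(verify_roster).
No other premise forces O(verify_roster). An ideal world satisfying every premise can still have verify_roster false, so O(verify_roster) is not derivable.

No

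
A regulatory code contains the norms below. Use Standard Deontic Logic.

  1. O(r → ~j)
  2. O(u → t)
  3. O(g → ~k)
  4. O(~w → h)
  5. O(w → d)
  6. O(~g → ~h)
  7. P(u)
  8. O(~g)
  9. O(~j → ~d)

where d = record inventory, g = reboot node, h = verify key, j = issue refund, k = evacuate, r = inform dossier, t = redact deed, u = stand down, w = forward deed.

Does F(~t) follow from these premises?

No

Premise 2 is O(u → t), but O(u) is not derivable from the premises (the permission P(u) asserts only ~O(~u), not O(u)), so it does not yield O(t).
No other premise forces O(t). An ideal world satisfying every premise can still have ~t true, so F(~t) is not derivable.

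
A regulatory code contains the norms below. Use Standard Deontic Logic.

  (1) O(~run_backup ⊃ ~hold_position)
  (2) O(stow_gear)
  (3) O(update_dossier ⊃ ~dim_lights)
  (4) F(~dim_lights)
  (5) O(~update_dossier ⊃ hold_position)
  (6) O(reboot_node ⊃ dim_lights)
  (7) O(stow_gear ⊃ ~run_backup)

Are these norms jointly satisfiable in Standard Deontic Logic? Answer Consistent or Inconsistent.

Inconsistent

Premise 4, F(~dim_lights), is equivalent to O(dim_lights).
Premise 3, O(update_dossier ⊃ ~dim_lights), contraposes to O(dim_lights ⊃ ~update_dossier); with O(dim_lights) we get O(~update_dossier).
Premise 5 is O(~update_dossier ⊃ hold_position); since O(~update_dossier), deontic closure gives O(hold_position).
Premise 1 is O(~run_backup ⊃ ~hold_position); contrapositively O(hold_position ⊃ run_backup). Since O(hold_position) holds, K gives O(run_backup).
The contrapositive of premise 7 (O(stow_gear ⊃ ~run_backup)) is O(run_backup ⊃ ~stow_gear), and O(run_backup) is already established, so O(~stow_gear).
But premise 2 directly asserts O(stow_gear).
We now have both O(~stow_gear) and O(stow_gear) — stow_gear is simultaneously obligatory and forbidden, violating the D-axiom.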